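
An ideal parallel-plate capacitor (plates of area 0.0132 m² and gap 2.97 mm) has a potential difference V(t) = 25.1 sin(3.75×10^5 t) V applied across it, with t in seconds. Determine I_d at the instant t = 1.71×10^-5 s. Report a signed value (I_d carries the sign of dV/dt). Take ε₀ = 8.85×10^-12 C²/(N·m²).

C = ε₀A/d = (8.85×10^-12)(0.0132)/(2.97×10^-3) = 3.933×10^-11 F. dV/dt = V₀ω·cos(ωt); at ωt = 6.4125 rad this factor is 0.9917.
I_d = C dV/dt = (3.933×10^-11)(25.1)(3.75×10^5)(0.9917) = 3.67×10^-4 A.

3.67×10^-4 A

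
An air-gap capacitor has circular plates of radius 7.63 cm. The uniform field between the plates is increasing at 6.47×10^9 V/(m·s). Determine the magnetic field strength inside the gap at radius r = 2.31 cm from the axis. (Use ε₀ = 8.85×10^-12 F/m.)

8.31×10^-10 T

I_d = ε₀ dΦ_E/dt = ε₀ πR² (dE/dt) = (8.85×10^-12)(0.01829)(6.47×10^9) = 1.047×10^-3 A through the full plate area.
For r < R the Ampère–Maxwell law gives B(2πr) = μ₀ I_d (r²/R²), so B = μ₀ I_d r/(2πR²) = (4π×10^-7)(1.047×10^-3)(0.0231)/(2π·0.0763²) = 8.31×10^-10 T.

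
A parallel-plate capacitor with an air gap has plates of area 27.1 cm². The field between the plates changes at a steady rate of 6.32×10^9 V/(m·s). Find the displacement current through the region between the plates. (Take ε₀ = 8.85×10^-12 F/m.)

I_d = ε₀ A (dE/dt) = (8.85×10^-12)(2.71×10^-3 m²)(6.32×10^9) = 1.52×10^-4 A.

1.52×10^-4 A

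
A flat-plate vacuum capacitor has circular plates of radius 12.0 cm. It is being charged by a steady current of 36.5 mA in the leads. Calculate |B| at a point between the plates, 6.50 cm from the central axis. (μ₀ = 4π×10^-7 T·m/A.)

3.30×10^-8 T

Between the plates the displacement current equals the wire current: I_d = 36.5 mA = 0.0365 A.
For r < R the Ampère–Maxwell law gives B(2πr) = μ₀ I_d (r²/R²), so B = μ₀ I_d r/(2πR²) = (4π×10^-7)(0.0365)(0.0650)/(2π·0.120²) = 3.30×10^-8 T.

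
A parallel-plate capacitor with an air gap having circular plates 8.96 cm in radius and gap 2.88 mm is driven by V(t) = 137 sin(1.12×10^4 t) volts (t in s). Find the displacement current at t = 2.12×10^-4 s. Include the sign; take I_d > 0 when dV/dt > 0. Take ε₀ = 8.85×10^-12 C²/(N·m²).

dV/dt = (137)(1.12×10^4)·cos(2.3744) = -1.105×10^6 V/s.
I_d = C dV/dt with C = ε₀A/d = (8.85×10^-12)(0.02522)/(2.88×10^-3) = 7.750×10^-11 F, so I_d = (7.750×10^-11)(-1.105×10^6) = -8.56×10^-5 A.

-8.56×10^-5 A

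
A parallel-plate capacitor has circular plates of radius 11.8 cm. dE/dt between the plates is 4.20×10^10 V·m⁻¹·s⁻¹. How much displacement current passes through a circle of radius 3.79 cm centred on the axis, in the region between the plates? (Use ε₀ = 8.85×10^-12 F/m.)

1.68×10^-3 A

Total displacement current: I_d = ε₀(πR²)(dE/dt) = (8.85×10^-12)(0.04374)(4.20×10^10) = 0.01626 A.
Through an area πr² the displacement current is I_d·(πr²/πR²) = I_d (r/R)² = 1.68×10^-3 A.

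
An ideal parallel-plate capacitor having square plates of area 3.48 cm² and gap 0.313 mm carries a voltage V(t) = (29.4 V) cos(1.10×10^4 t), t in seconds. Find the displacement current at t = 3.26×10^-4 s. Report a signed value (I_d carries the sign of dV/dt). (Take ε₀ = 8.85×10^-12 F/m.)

dV/dt = (29.4)(1.10×10^4)·−sin(3.586) = 1.390×10^5 V/s.
I_d = C dV/dt with C = ε₀A/d = (8.85×10^-12)(3.48×10^-4)/(3.13×10^-4) = 9.840×10^-12 F, so I_d = (9.840×10^-12)(1.390×10^5) = 1.37×10^-6 A.

1.37×10^-6 A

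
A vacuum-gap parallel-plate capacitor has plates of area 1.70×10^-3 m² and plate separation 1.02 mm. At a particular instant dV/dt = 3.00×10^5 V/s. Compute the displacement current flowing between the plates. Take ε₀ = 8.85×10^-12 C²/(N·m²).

4.42×10^-6 A

The displacement current equals the charging current C dV/dt. With C = ε₀A/d = (8.85×10^-12)(1.70×10^-3)/(1.02×10^-3) = 1.475×10^-11 F, I_d = (1.475×10^-11)(3.00×10^5) = 4.42×10^-6 A.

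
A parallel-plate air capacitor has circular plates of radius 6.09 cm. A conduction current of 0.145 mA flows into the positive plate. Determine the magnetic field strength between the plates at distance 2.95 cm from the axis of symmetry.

No conduction current crosses the gap, so I_d there equals the 1.45×10^-4 A in the leads.
For r < R the Ampère–Maxwell law gives B(2πr) = μ₀ I_d (r²/R²), so B = μ₀ I_d r/(2πR²) = (4π×10^-7)(1.45×10^-4)(0.0295)/(2π·0.0609²) = 2.31×10^-10 T.

2.31×10^-10 T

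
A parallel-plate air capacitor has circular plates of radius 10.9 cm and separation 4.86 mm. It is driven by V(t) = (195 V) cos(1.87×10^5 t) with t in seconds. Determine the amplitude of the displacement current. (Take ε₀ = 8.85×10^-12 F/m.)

(dE/dt)_max = V₀ω/d = 7.503×10^9 V/(m·s); ω = 1.87×10^5 rad/s.
I_d,max = ε₀ A (dE/dt)_max = (8.85×10^-12)(0.03733)(7.503×10^9) = 2.48×10^-3 A.

2.48×10^-3 A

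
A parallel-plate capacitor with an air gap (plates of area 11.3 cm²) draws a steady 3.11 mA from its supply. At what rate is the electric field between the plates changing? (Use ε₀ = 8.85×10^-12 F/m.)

3.11×10^11 V/(m·s)

By continuity, I_d in the gap equals the 3.11 mA flowing in the wire.
Inverting I_d = ε₀ A dE/dt gives dE/dt = 3.11×10^-3 / (8.85×10^-12 · 1.13×10^-3) = 3.11×10^11 V/(m·s).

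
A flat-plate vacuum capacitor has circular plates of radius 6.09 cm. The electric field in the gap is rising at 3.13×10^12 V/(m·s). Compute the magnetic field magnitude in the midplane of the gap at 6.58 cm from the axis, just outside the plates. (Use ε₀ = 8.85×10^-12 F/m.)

9.81×10^-7 T

I_d = ε₀ dΦ_E/dt = ε₀ πR² (dE/dt) = (8.85×10^-12)(0.01165)(3.13×10^12) = 0.3227 A through the full plate area.
With r > R the enclosed displacement current is the full I_d; B = μ₀ I_d / (2πr) = 9.81×10^-7 T.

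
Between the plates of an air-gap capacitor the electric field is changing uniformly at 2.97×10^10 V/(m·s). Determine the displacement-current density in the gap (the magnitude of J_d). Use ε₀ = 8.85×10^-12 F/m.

J_d = ε₀ ∂E/∂t, so J_d = 0.263 A/m².

0.263 A/m²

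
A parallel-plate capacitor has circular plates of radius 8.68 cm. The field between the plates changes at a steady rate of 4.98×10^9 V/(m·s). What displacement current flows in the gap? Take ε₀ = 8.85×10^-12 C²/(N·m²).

1.04×10^-3 A

The displacement current is ε₀ times dΦ_E/dt = ε₀ A dE/dt = (8.85×10^-12)(0.02367)(4.98×10^9) = 1.04×10^-3 A.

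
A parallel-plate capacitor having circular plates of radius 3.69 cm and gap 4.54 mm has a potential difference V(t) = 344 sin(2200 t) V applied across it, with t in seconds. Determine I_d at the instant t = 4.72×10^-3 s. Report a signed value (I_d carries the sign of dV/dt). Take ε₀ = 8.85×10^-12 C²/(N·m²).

C = ε₀A/d = (8.85×10^-12)(4.278×10^-3)/(4.54×10^-3) = 8.339×10^-12 F. dV/dt = V₀ω·cos(ωt); at ωt = 10.384 rad this factor is -0.5742.
I_d = C dV/dt = (8.339×10^-12)(344)(2200)(-0.5742) = -3.62×10^-6 A.

-3.62×10^-6 A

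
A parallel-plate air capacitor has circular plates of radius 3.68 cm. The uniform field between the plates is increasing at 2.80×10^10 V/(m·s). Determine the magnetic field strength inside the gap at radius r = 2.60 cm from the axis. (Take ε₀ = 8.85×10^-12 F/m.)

Through the whole plate area (πR² = 4.254×10^-3 m²), I_d = ε₀ πR² dE/dt = 1.054×10^-3 A.
∮B·dl = μ₀ I_d,enc with I_d,enc = I_d r²/R² = 5.261×10^-4 A; so B = μ₀ I_d,enc/(2πr) = 4.05×10^-9 T.

4.05×10^-9 T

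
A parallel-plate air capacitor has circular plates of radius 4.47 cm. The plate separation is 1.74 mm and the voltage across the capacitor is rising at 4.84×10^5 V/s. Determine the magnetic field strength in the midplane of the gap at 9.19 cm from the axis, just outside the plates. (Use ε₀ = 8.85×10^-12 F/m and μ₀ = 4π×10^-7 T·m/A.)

3.36×10^-11 T

I_d = C dV/dt with C = ε₀πR²/d = 3.193×10^-11 F, so I_d = (3.193×10^-11)(4.84×10^5) = 1.545×10^-5 A.
With r > R the enclosed displacement current is the full I_d; B = μ₀ I_d / (2πr) = 3.36×10^-11 T.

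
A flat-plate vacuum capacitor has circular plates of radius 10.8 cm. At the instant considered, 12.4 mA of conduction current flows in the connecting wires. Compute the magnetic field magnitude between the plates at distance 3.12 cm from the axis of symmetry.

No conduction current crosses the gap, so I_d there equals the 0.0124 A in the leads.
An Ampèrian loop of radius r encloses a fraction (r/R)² of I_d. Then B·2πr = μ₀ I_d (r/R)², giving B = μ₀ I_d r/(2πR²) = 6.63×10^-9 T.

6.63×10^-9 T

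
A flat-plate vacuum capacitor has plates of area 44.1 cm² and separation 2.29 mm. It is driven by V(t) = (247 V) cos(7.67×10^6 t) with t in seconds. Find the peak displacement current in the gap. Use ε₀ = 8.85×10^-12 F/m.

C = ε₀A/d = (8.85×10^-12)(4.41×10^-3)/(2.29×10^-3) = 1.704×10^-11 F; ω = 7.67×10^6 rad/s.
I_d = C dV/dt, so |I_d|_max = C V₀ ω = (1.704×10^-11)(247)(7.67×10^6) = 0.0323 A.

0.0323 A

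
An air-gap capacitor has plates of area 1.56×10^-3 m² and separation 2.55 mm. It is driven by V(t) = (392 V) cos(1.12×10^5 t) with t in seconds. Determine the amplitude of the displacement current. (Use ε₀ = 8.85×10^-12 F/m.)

2.38×10^-4 A

C = ε₀A/d = (8.85×10^-12)(1.56×10^-3)/(2.55×10^-3) = 5.414×10^-12 F; ω = 1.12×10^5 rad/s.
I_d = C dV/dt, so |I_d|_max = C V₀ ω = (5.414×10^-12)(392)(1.12×10^5) = 2.38×10^-4 A.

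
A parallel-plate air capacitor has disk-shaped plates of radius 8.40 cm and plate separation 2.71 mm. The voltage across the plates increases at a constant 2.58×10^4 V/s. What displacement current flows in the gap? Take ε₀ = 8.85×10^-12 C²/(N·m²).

1.87×10^-6 A

The field between the plates is E = V/d, so dE/dt = (2.58×10^4)/(2.71×10^-3 m) = 9.520×10^6 V/(m·s).
I_d = ε₀ A (dE/dt) = (8.85×10^-12)(0.02217)(9.520×10^6) = 1.87×10^-6 A.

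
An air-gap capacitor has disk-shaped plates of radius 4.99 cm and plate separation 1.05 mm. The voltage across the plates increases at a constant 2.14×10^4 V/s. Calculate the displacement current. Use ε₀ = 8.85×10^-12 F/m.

1.41×10^-6 A

E = V/d so dE/dt = (dV/dt)/d = 2.038×10^7 V/(m·s), and I_d = ε₀ A dE/dt = (8.85×10^-12)(7.823×10^-3)(2.038×10^7) = 1.41×10^-6 A.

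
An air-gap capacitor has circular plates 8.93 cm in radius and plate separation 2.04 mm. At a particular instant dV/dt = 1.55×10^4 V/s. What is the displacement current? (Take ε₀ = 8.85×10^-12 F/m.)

1.68×10^-6 A

E = V/d so dE/dt = (dV/dt)/d = 7.598×10^6 V/(m·s), and I_d = ε₀ A dE/dt = (8.85×10^-12)(0.02505)(7.598×10^6) = 1.68×10^-6 A.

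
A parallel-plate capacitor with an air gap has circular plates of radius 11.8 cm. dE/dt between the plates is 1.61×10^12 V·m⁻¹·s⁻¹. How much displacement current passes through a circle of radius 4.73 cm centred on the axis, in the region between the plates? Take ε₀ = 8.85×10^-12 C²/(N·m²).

Total displacement current: I_d = ε₀(πR²)(dE/dt) = (8.85×10^-12)(0.04374)(1.61×10^12) = 0.6232 A.
Through an area πr² the displacement current is I_d·(πr²/πR²) = I_d (r/R)² = 0.100 A.

0.100 A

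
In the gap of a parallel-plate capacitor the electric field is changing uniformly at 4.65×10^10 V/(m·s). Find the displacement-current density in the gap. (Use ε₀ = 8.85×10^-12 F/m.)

J_d = ε₀ dE/dt = (8.85×10^-12)(4.65×10^10) = 0.412 A/m².

0.412 A/m²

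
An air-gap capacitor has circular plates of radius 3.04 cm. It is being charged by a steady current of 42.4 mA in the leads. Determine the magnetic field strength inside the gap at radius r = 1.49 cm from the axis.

By continuity the displacement current in the gap matches the conduction current: I_d = 0.0424 A.
An Ampèrian loop of radius r encloses a fraction (r/R)² of I_d. Then B·2πr = μ₀ I_d (r/R)², giving B = μ₀ I_d r/(2πR²) = 1.37×10^-7 T.

1.37×10^-7 T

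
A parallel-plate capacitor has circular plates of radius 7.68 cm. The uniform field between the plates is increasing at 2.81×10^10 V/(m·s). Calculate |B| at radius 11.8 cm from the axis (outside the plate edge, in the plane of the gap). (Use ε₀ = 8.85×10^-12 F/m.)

7.81×10^-9 T

I_d = ε₀ dΦ_E/dt = ε₀ πR² (dE/dt) = (8.85×10^-12)(0.01853)(2.81×10^10) = 4.608×10^-3 A through the full plate area.
With r > R the enclosed displacement current is the full I_d; B = μ₀ I_d / (2πr) = 7.81×10^-9 T.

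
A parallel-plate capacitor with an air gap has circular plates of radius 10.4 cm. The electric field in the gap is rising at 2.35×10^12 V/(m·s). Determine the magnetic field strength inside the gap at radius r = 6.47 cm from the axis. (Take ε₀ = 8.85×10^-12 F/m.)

8.45×10^-7 T

I_d = ε₀ dΦ_E/dt = ε₀ πR² (dE/dt) = (8.85×10^-12)(0.03398)(2.35×10^12) = 0.7067 A through the full plate area.
For r < R the Ampère–Maxwell law gives B(2πr) = μ₀ I_d (r²/R²), so B = μ₀ I_d r/(2πR²) = (4π×10^-7)(0.7067)(0.0647)/(2π·0.104²) = 8.45×10^-7 T.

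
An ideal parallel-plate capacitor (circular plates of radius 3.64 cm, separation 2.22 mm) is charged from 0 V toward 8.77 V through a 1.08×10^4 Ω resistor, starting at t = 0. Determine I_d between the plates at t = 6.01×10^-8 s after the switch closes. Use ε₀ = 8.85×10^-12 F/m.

5.81×10^-4 A

With C = ε₀A/d = (8.85×10^-12)(4.162×10^-3)/(2.22×10^-3) = 1.659×10^-11 F, the time constant is τ = RC = 1.792×10^-7 s, so t/τ = 0.3354 and e^(−t/τ) = 0.7151.
I_d = I_cond = (V₀/R) e^(−t/τ) = (8.120×10^-4)(0.7151) = 5.81×10^-4 A.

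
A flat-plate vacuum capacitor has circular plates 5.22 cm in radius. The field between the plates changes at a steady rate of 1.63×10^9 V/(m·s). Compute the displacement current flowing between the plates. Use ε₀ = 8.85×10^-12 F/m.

I_d = ε₀ A (dE/dt) = (8.85×10^-12)(8.560×10^-3 m²)(1.63×10^9) = 1.23×10^-4 A.

1.23×10^-4 A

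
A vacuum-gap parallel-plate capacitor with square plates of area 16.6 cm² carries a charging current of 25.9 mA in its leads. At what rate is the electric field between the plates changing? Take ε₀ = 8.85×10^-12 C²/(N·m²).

1.76×10^12 V/(m·s)

The displacement current between the plates equals the conduction current, I_d = 25.9 mA.
Then dE/dt = I_d/(ε₀A) = 1.76×10^12 V/(m·s).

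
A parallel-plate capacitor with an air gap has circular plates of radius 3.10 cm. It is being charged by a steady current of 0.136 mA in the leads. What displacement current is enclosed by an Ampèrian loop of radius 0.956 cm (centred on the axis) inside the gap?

By continuity the displacement current in the gap matches the conduction current: I_d = 1.36×10^-4 A.
Through an area πr² the displacement current is I_d·(πr²/πR²) = I_d (r/R)² = 1.29×10^-5 A.

1.29×10^-5 A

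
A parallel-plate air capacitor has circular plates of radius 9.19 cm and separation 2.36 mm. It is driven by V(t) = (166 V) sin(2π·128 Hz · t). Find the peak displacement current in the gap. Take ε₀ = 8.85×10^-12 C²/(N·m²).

(dE/dt)_max = V₀ω/d = 5.657×10^7 V/(m·s); ω = 2πf = 804.2 rad/s.
I_d,max = ε₀ A (dE/dt)_max = (8.85×10^-12)(0.02653)(5.657×10^7) = 1.33×10^-5 A.

1.33×10^-5 A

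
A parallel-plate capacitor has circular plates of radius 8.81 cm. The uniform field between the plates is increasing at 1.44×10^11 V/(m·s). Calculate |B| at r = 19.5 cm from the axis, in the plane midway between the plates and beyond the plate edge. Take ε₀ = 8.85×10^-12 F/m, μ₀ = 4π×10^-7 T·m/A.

I_d = ε₀ dΦ_E/dt = ε₀ πR² (dE/dt) = (8.85×10^-12)(0.02438)(1.44×10^11) = 0.03107 A through the full plate area.
For r ≥ R the full I_d is enclosed: B = μ₀ I_d/(2πr) = (4π×10^-7)(0.03107)/(2π·0.195) = 3.19×10^-8 T.

3.19×10^-8 T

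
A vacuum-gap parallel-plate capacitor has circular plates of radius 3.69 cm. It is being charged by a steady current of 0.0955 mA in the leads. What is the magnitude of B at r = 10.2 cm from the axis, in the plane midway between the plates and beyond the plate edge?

1.87×10^-10 T

Between the plates the displacement current equals the wire current: I_d = 0.0955 mA = 9.55×10^-5 A.
Outside the plates the loop encloses all of I_d, so B·2πr = μ₀ I_d and B = 1.87×10^-10 T.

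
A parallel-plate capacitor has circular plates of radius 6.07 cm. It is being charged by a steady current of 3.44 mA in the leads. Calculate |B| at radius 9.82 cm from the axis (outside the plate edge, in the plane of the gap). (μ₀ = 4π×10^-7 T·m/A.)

7.01×10^-9 T

No conduction current crosses the gap, so I_d there equals the 3.44×10^-3 A in the leads.
Outside the plates the loop encloses all of I_d, so B·2πr = μ₀ I_d and B = 7.01×10^-9 T.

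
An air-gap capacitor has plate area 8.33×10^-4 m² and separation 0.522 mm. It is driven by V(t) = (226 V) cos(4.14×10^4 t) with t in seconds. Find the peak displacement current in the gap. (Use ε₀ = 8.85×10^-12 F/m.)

1.32×10^-4 A

C = ε₀A/d = (8.85×10^-12)(8.33×10^-4)/(5.22×10^-4) = 1.412×10^-11 F; ω = 4.14×10^4 rad/s.
I_d = C dV/dt, so |I_d|_max = C V₀ ω = (1.412×10^-11)(226)(4.14×10^4) = 1.32×10^-4 A.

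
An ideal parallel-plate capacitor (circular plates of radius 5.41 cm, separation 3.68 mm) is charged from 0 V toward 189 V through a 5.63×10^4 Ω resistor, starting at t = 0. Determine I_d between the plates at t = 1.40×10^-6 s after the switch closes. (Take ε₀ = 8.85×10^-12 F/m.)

C = ε₀A/d = (8.85×10^-12)(9.195×10^-3)/(3.68×10^-3) = 2.211×10^-11 F and τ = RC = 1.245×10^-6 s. I_d in the gap equals the RC charging current.
I_d(t) = (V₀/R) e^(−t/τ) = 3.357×10^-3 · e^(−1.124) = 1.09×10^-3 A.

1.09×10^-3 A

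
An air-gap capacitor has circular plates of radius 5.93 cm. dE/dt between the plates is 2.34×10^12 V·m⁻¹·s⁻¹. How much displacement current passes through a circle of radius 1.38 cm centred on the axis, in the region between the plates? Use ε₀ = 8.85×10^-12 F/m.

0.0124 A

Through the whole plate area (πR² = 0.01105 m²), I_d = ε₀ πR² dE/dt = 0.2288 A.
Through an area πr² the displacement current is I_d·(πr²/πR²) = I_d (r/R)² = 0.0124 A.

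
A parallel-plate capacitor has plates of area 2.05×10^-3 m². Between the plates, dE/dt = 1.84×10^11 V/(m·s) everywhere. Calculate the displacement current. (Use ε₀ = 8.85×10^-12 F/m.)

The displacement current is ε₀ times dΦ_E/dt = ε₀ A dE/dt = (8.85×10^-12)(2.05×10^-3)(1.84×10^11) = 3.34×10^-3 A.

3.34×10^-3 A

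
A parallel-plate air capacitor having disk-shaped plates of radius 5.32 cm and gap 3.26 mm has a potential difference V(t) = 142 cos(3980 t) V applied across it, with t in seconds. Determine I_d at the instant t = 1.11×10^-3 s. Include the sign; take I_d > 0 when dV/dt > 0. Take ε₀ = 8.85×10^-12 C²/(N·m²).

1.31×10^-5 A

C = ε₀A/d = (8.85×10^-12)(8.891×10^-3)/(3.26×10^-3) = 2.414×10^-11 F. dV/dt = V₀ω·−sin(ωt); at ωt = 4.4178 rad this factor is 0.9569.
I_d = C dV/dt = (2.414×10^-11)(142)(3980)(0.9569) = 1.31×10^-5 A.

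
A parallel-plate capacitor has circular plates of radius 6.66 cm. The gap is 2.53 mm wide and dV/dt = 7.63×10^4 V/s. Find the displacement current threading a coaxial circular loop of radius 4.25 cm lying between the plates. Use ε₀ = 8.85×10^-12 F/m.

1.51×10^-6 A

dE/dt = (dV/dt)/d = 3.016×10^7 V/(m·s); I_d = ε₀(πR²)(dE/dt) = (8.85×10^-12)(0.01393)(3.016×10^7) = 3.718×10^-6 A.
The field is uniform, so I_d,enc = I_d (r/R)² = (3.718×10^-6)(4.25/6.66)² = 1.51×10^-6 A.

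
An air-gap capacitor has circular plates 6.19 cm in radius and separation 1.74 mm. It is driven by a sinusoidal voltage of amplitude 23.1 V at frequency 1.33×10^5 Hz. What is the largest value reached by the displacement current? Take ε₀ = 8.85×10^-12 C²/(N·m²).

C = ε₀A/d = (8.85×10^-12)(0.01204)/(1.74×10^-3) = 6.124×10^-11 F; ω = 2πf = 8.357×10^5 rad/s.
I_d = C dV/dt, so |I_d|_max = C V₀ ω = (6.124×10^-11)(23.1)(8.357×10^5) = 1.18×10^-3 A.

1.18×10^-3 A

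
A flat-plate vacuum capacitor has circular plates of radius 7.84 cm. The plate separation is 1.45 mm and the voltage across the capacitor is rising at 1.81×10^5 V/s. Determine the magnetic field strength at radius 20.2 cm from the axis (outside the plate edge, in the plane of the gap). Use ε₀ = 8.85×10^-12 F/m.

With E = V/d, dE/dt = 1.248×10^8 V/(m·s) and πR² = 0.01931 m², giving I_d = ε₀ πR² dE/dt = 2.133×10^-5 A.
With r > R the enclosed displacement current is the full I_d; B = μ₀ I_d / (2πr) = 2.11×10^-11 T.

2.11×10^-11 T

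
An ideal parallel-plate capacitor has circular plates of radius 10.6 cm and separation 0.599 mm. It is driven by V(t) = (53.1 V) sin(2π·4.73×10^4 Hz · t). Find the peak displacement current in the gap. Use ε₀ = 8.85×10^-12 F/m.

C = ε₀A/d = (8.85×10^-12)(0.03530)/(5.99×10^-4) = 5.215×10^-10 F; ω = 2πf = 2.972×10^5 rad/s.
I_d = C dV/dt, so |I_d|_max = C V₀ ω = (5.215×10^-10)(53.1)(2.972×10^5) = 8.23×10^-3 A.

8.23×10^-3 A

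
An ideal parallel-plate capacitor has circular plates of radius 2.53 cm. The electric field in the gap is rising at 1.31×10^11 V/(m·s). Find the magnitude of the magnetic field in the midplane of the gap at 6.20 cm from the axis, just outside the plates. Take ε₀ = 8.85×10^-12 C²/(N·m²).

7.52×10^-9 T

I_d = ε₀ dΦ_E/dt = ε₀ πR² (dE/dt) = (8.85×10^-12)(2.011×10^-3)(1.31×10^11) = 2.331×10^-3 A through the full plate area.
With r > R the enclosed displacement current is the full I_d; B = μ₀ I_d / (2πr) = 7.52×10^-9 T.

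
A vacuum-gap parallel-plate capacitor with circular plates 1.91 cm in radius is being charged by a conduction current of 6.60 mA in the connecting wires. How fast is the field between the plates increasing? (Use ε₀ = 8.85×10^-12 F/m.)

By continuity, I_d in the gap equals the 6.60 mA flowing in the wire.
Inverting I_d = ε₀ A dE/dt gives dE/dt = 6.60×10^-3 / (8.85×10^-12 · 1.146×10^-3) = 6.51×10^11 V/(m·s).

6.51×10^11 V/(m·s)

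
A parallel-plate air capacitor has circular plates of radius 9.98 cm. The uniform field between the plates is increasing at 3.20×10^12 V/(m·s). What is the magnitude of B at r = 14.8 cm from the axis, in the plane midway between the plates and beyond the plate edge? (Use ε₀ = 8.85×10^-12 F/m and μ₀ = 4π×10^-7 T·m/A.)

1.20×10^-6 T

I_d = ε₀ dΦ_E/dt = ε₀ πR² (dE/dt) = (8.85×10^-12)(0.03129)(3.20×10^12) = 0.8861 A through the full plate area.
For r ≥ R the full I_d is enclosed: B = μ₀ I_d/(2πr) = (4π×10^-7)(0.8861)/(2π·0.148) = 1.20×10^-6 T.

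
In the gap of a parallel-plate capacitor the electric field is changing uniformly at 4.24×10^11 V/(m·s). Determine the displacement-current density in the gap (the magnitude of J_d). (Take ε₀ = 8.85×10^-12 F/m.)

3.75 A/m²

J_d = ε₀ dE/dt = (8.85×10^-12)(4.24×10^11) = 3.75 A/m².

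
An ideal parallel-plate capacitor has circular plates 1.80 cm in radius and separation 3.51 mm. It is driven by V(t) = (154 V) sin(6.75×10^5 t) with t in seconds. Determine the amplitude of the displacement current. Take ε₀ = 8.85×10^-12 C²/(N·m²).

The displacement current equals the conduction current C dV/dt, which peaks at C V₀ ω.
With C = ε₀A/d = (8.85×10^-12)(1.018×10^-3)/(3.51×10^-3) = 2.567×10^-12 F and ω = 6.75×10^5 rad/s, I_d,max = (2.567×10^-12)(154)(6.75×10^5) = 2.67×10^-4 A.

2.67×10^-4 A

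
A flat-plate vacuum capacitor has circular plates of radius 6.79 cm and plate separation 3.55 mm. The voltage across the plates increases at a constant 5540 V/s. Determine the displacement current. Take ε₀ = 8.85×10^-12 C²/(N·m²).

2.00×10^-7 A

The field between the plates is E = V/d, so dE/dt = (5540)/(3.55×10^-3 m) = 1.561×10^6 V/(m·s).
I_d = ε₀ A (dE/dt) = (8.85×10^-12)(0.01448)(1.561×10^6) = 2.00×10^-7 A.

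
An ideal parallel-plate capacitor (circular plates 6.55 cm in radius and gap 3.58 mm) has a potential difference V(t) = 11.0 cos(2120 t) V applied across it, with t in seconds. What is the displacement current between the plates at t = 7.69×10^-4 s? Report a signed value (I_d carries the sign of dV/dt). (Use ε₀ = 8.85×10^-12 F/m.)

dE/dt = (V₀ω/d)·−sin(ωt) with ωt = 1.63028 rad: (11.0)(2120)(-0.9982)/(3.58×10^-3) = -6.502×10^6 V/(m·s).
I_d = ε₀ A dE/dt = (8.85×10^-12)(0.01348)(-6.502×10^6) = -7.76×10^-7 A.

-7.76×10^-7 A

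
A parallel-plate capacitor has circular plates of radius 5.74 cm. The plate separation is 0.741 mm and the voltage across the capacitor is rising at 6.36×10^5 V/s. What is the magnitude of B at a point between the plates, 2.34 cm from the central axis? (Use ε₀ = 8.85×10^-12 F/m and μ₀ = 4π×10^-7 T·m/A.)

dE/dt = (dV/dt)/d = 8.583×10^8 V/(m·s); I_d = ε₀(πR²)(dE/dt) = (8.85×10^-12)(0.01035)(8.583×10^8) = 7.862×10^-5 A.
For r < R the Ampère–Maxwell law gives B(2πr) = μ₀ I_d (r²/R²), so B = μ₀ I_d r/(2πR²) = (4π×10^-7)(7.862×10^-5)(0.0234)/(2π·0.0574²) = 1.12×10^-10 T.

1.12×10^-10 T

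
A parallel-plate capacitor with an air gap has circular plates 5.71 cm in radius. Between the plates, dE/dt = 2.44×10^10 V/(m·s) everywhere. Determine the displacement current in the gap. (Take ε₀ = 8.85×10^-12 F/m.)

2.21×10^-3 A

The displacement current is ε₀ times dΦ_E/dt = ε₀ A dE/dt = (8.85×10^-12)(0.01024)(2.44×10^10) = 2.21×10^-3 A.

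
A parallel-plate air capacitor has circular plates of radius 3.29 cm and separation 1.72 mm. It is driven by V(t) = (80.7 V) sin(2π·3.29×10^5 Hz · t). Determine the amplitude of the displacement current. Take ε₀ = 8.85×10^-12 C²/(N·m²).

2.92×10^-3 A

C = ε₀A/d = (8.85×10^-12)(3.400×10^-3)/(1.72×10^-3) = 1.749×10^-11 F; ω = 2πf = 2.067×10^6 rad/s.
I_d = C dV/dt, so |I_d|_max = C V₀ ω = (1.749×10^-11)(80.7)(2.067×10^6) = 2.92×10^-3 A.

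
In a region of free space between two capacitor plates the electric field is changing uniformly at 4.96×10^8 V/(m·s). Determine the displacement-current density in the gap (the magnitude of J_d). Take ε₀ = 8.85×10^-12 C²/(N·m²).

J_d = ε₀ ∂E/∂t, so J_d = 4.39×10^-3 A/m².

4.39×10^-3 A/m²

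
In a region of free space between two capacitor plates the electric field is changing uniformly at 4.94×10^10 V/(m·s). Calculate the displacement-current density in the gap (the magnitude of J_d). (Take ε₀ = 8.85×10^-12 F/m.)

0.437 A/m²

J_d = ε₀ dE/dt = (8.85×10^-12)(4.94×10^10) = 0.437 A/m².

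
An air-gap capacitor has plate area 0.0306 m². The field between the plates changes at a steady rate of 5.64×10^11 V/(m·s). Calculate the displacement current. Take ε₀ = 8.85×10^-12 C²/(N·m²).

I_d = ε₀ A (dE/dt) = (8.85×10^-12)(0.0306 m²)(5.64×10^11) = 0.153 A.

0.153 A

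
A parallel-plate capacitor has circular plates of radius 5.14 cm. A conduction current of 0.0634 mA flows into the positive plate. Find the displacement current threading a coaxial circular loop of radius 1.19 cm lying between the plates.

3.40×10^-6 A

By continuity the displacement current in the gap matches the conduction current: I_d = 6.34×10^-5 A.
Since J_d is uniform, the enclosed fraction is (r/R)² = 0.05360, giving I_d,enc = 3.40×10^-6 A.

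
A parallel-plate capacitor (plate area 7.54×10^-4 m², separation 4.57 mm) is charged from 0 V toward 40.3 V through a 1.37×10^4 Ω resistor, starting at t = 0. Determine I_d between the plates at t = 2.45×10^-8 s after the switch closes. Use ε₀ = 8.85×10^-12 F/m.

With C = ε₀A/d = (8.85×10^-12)(7.54×10^-4)/(4.57×10^-3) = 1.460×10^-12 F, the time constant is τ = RC = 2.000×10^-8 s, so t/τ = 1.225 and e^(−t/τ) = 0.2938.
I_d = I_cond = (V₀/R) e^(−t/τ) = (2.942×10^-3)(0.2938) = 8.64×10^-4 A.

8.64×10^-4 A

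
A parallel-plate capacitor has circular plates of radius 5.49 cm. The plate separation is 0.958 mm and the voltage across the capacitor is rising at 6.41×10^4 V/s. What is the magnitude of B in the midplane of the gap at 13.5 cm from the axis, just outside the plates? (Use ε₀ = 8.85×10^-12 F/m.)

8.31×10^-12 T

I_d = C dV/dt with C = ε₀πR²/d = 8.747×10^-11 F, so I_d = (8.747×10^-11)(6.41×10^4) = 5.607×10^-6 A.
With r > R the enclosed displacement current is the full I_d; B = μ₀ I_d / (2πr) = 8.31×10^-12 T.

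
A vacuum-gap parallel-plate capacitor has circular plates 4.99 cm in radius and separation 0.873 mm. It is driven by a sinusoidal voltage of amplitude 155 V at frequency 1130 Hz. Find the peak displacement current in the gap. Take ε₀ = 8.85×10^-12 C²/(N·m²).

8.73×10^-5 A

The displacement current equals the conduction current C dV/dt, which peaks at C V₀ ω.
With C = ε₀A/d = (8.85×10^-12)(7.823×10^-3)/(8.73×10^-4) = 7.931×10^-11 F and ω = 2πf = 7100 rad/s, I_d,max = (7.931×10^-11)(155)(7100) = 8.73×10^-5 A.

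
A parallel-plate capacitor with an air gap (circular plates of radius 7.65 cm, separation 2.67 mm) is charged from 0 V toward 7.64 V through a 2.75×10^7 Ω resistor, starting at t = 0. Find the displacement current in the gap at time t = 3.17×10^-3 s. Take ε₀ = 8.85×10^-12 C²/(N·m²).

4.19×10^-8 A

With C = ε₀A/d = (8.85×10^-12)(0.01839)/(2.67×10^-3) = 6.096×10^-11 F, the time constant is τ = RC = 1.676×10^-3 s, so t/τ = 1.891 and e^(−t/τ) = 0.1509.
I_d = I_cond = (V₀/R) e^(−t/τ) = (2.778×10^-7)(0.1509) = 4.19×10^-8 A.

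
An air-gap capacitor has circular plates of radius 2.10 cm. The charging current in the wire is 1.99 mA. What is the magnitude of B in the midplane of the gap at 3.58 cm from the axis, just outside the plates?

No conduction current crosses the gap, so I_d there equals the 1.99×10^-3 A in the leads.
Outside the plates the loop encloses all of I_d, so B·2πr = μ₀ I_d and B = 1.11×10^-8 T.

1.11×10^-8 T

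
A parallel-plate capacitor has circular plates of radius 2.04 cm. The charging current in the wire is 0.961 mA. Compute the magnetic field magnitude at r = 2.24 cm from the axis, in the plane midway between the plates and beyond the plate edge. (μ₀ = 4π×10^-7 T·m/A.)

8.58×10^-9 T

Between the plates the displacement current equals the wire current: I_d = 0.961 mA = 9.61×10^-4 A.
For r ≥ R the full I_d is enclosed: B = μ₀ I_d/(2πr) = (4π×10^-7)(9.61×10^-4)/(2π·0.0224) = 8.58×10^-9 T.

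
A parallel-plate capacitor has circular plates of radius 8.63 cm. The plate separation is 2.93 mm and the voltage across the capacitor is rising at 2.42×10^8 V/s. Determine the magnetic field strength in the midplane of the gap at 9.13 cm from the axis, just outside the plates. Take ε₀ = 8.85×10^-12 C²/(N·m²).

3.75×10^-8 T

I_d = C dV/dt with C = ε₀πR²/d = 7.068×10^-11 F, so I_d = (7.068×10^-11)(2.42×10^8) = 0.01710 A.
Outside the plates the loop encloses all of I_d, so B·2πr = μ₀ I_d and B = 3.75×10^-8 T.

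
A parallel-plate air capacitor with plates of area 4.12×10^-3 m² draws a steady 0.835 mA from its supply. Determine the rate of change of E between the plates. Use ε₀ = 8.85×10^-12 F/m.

2.29×10^10 V/(m·s)

The displacement current between the plates equals the conduction current, I_d = 0.835 mA.
Inverting I_d = ε₀ A dE/dt gives dE/dt = 8.35×10^-4 / (8.85×10^-12 · 4.12×10^-3) = 2.29×10^10 V/(m·s).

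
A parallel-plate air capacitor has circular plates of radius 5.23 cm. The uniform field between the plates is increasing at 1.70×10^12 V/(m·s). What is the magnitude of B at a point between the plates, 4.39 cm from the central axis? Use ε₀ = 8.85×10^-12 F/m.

4.15×10^-7 T

Total displacement current: I_d = ε₀(πR²)(dE/dt) = (8.85×10^-12)(8.593×10^-3)(1.70×10^12) = 0.1293 A.
For r < R the Ampère–Maxwell law gives B(2πr) = μ₀ I_d (r²/R²), so B = μ₀ I_d r/(2πR²) = (4π×10^-7)(0.1293)(0.0439)/(2π·0.0523²) = 4.15×10^-7 T.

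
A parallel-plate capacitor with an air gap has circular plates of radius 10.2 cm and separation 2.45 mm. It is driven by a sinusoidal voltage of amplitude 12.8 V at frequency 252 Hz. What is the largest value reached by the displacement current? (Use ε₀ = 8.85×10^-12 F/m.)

2.39×10^-6 A

C = ε₀A/d = (8.85×10^-12)(0.03269)/(2.45×10^-3) = 1.181×10^-10 F; ω = 2πf = 1583 rad/s.
I_d = C dV/dt, so |I_d|_max = C V₀ ω = (1.181×10^-10)(12.8)(1583) = 2.39×10^-6 A.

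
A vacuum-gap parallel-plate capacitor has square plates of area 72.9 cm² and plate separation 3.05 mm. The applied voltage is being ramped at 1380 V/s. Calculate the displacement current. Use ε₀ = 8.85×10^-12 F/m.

2.92×10^-8 A

The displacement current equals the charging current C dV/dt. With C = ε₀A/d = (8.85×10^-12)(7.29×10^-3)/(3.05×10^-3) = 2.115×10^-11 F, I_d = (2.115×10^-11)(1380) = 2.92×10^-8 A.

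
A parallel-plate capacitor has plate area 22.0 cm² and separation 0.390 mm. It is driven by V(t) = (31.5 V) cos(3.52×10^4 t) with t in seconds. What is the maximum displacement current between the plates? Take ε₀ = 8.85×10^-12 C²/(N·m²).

5.54×10^-5 A

The displacement current equals the conduction current C dV/dt, which peaks at C V₀ ω.
With C = ε₀A/d = (8.85×10^-12)(2.20×10^-3)/(3.90×10^-4) = 4.992×10^-11 F and ω = 3.52×10^4 rad/s, I_d,max = (4.992×10^-11)(31.5)(3.52×10^4) = 5.54×10^-5 A.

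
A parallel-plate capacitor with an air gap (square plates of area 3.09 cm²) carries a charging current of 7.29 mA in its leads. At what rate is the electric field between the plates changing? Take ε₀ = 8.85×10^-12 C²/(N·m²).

The displacement current between the plates equals the conduction current, I_d = 7.29 mA.
Then dE/dt = I_d/(ε₀A) = 2.67×10^12 V/(m·s).

2.67×10^12 V/(m·s)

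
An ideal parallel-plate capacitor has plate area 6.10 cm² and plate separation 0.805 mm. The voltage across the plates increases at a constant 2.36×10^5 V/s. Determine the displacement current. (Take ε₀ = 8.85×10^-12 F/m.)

1.58×10^-6 A

C = ε₀A/d = (8.85×10^-12)(6.10×10^-4)/(8.05×10^-4) = 6.706×10^-12 F.
I_d = C dV/dt = (6.706×10^-12)(2.36×10^5) = 1.58×10^-6 A.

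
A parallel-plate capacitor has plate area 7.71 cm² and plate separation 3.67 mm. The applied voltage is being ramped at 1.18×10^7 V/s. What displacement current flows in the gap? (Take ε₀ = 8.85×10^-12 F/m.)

2.19×10^-5 A

The displacement current equals the charging current C dV/dt. With C = ε₀A/d = (8.85×10^-12)(7.71×10^-4)/(3.67×10^-3) = 1.859×10^-12 F, I_d = (1.859×10^-12)(1.18×10^7) = 2.19×10^-5 A.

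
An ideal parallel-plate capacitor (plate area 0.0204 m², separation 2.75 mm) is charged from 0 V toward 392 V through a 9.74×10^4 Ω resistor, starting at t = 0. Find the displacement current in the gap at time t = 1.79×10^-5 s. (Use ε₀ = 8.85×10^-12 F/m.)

2.45×10^-4 A

C = ε₀A/d = (8.85×10^-12)(0.0204)/(2.75×10^-3) = 6.565×10^-11 F, so τ = RC = 6.394×10^-6 s.
The conduction current is I(t) = (V₀/R) e^(−t/τ), and the displacement current between the plates equals it.
t/τ = 2.799; I_d = (392/9.74×10^4) · e^(−2.799) = (4.025×10^-3)(0.06087) = 2.45×10^-4 A.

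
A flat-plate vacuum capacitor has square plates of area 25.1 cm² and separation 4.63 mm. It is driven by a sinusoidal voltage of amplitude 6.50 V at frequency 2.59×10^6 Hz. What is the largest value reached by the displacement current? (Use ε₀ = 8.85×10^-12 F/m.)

The displacement current equals the conduction current C dV/dt, which peaks at C V₀ ω.
With C = ε₀A/d = (8.85×10^-12)(2.51×10^-3)/(4.63×10^-3) = 4.798×10^-12 F and ω = 2πf = 1.627×10^7 rad/s, I_d,max = (4.798×10^-12)(6.50)(1.627×10^7) = 5.07×10^-4 A.

5.07×10^-4 A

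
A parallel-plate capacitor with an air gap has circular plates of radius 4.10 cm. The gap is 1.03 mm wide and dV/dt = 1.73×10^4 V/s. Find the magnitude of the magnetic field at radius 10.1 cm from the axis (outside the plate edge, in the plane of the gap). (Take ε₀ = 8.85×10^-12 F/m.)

1.55×10^-12 T

With E = V/d, dE/dt = 1.680×10^7 V/(m·s) and πR² = 5.281×10^-3 m², giving I_d = ε₀ πR² dE/dt = 7.852×10^-7 A.
With r > R the enclosed displacement current is the full I_d; B = μ₀ I_d / (2πr) = 1.55×10^-12 T.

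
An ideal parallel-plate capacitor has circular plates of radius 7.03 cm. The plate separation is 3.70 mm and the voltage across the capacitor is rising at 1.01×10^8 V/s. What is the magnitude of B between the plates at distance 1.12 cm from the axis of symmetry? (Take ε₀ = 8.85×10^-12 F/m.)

1.70×10^-9 T

dE/dt = (dV/dt)/d = 2.730×10^10 V/(m·s); I_d = ε₀(πR²)(dE/dt) = (8.85×10^-12)(0.01553)(2.730×10^10) = 3.752×10^-3 A.
For r < R the Ampère–Maxwell law gives B(2πr) = μ₀ I_d (r²/R²), so B = μ₀ I_d r/(2πR²) = (4π×10^-7)(3.752×10^-3)(0.0112)/(2π·0.0703²) = 1.70×10^-9 T.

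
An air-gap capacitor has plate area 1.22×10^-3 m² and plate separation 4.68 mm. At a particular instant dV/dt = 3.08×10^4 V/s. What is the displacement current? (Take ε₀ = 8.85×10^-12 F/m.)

7.11×10^-8 A

C = ε₀A/d = (8.85×10^-12)(1.22×10^-3)/(4.68×10^-3) = 2.307×10^-12 F.
I_d = C dV/dt = (2.307×10^-12)(3.08×10^4) = 7.11×10^-8 A.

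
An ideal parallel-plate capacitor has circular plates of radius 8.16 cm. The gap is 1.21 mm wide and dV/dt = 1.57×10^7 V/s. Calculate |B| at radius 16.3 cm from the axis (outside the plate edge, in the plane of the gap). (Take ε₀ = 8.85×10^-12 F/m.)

2.95×10^-9 T

I_d = C dV/dt with C = ε₀πR²/d = 1.530×10^-10 F, so I_d = (1.530×10^-10)(1.57×10^7) = 2.402×10^-3 A.
With r > R the enclosed displacement current is the full I_d; B = μ₀ I_d / (2πr) = 2.95×10^-9 T.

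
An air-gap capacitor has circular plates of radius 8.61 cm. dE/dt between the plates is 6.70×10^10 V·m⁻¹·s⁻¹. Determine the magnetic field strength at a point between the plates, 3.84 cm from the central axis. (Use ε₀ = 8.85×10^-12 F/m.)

I_d = ε₀ dΦ_E/dt = ε₀ πR² (dE/dt) = (8.85×10^-12)(0.02329)(6.70×10^10) = 0.01381 A through the full plate area.
∮B·dl = μ₀ I_d,enc with I_d,enc = I_d r²/R² = 2.747×10^-3 A; so B = μ₀ I_d,enc/(2πr) = 1.43×10^-8 T.

1.43×10^-8 T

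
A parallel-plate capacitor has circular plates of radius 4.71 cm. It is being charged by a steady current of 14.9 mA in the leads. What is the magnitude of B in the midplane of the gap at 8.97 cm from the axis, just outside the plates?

Between the plates the displacement current equals the wire current: I_d = 14.9 mA = 0.0149 A.
Outside the plates the loop encloses all of I_d, so B·2πr = μ₀ I_d and B = 3.32×10^-8 T.

3.32×10^-8 T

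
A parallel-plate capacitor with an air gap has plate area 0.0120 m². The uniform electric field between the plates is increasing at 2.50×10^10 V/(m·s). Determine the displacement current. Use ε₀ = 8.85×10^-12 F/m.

I_d = ε₀ A (dE/dt) = (8.85×10^-12)(0.0120 m²)(2.50×10^10) = 2.66×10^-3 A.

2.66×10^-3 A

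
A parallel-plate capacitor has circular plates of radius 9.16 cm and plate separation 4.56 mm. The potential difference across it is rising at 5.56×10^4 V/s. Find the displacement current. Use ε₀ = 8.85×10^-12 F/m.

2.84×10^-6 A

The displacement current equals the charging current C dV/dt. With C = ε₀A/d = (8.85×10^-12)(0.02636)/(4.56×10^-3) = 5.116×10^-11 F, I_d = (5.116×10^-11)(5.56×10^4) = 2.84×10^-6 A.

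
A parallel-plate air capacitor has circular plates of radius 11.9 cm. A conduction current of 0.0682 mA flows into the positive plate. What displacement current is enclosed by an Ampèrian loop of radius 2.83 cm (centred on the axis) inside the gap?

Between the plates the displacement current equals the wire current: I_d = 0.0682 mA = 6.82×10^-5 A.
Through an area πr² the displacement current is I_d·(πr²/πR²) = I_d (r/R)² = 3.86×10^-6 A.

3.86×10^-6 A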